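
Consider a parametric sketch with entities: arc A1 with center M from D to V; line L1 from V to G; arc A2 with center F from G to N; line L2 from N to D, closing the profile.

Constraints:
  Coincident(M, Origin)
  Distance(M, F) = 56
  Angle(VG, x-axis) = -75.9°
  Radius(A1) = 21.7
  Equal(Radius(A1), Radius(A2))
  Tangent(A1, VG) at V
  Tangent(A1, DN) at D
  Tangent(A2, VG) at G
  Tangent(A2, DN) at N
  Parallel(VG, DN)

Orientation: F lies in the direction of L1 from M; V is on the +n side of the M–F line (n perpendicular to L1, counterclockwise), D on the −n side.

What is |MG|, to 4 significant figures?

60.06

The slot axis is L1's direction at -75.9°, so u = (cos -75.9°, sin -75.9°) = (0.2436, -0.9699) and n = (−sin -75.9°, cos -75.9°) = (0.9699, 0.2436). M is at the origin and F lies 56.0 along u from M, so F = 56.0·u = (13.64, -54.31). Tangency of A1 to both parallel lines with radius 21.7 puts V and D at M ± 21.7·n: V = (21.05, 5.286), D = (-21.05, -5.286). Equal radii place G and N the same way about F: G = F + 21.7·n = (34.69, -49.03), N = F − 21.7·n = (-7.404, -59.60). Then |MG| = |G − M| = 60.06.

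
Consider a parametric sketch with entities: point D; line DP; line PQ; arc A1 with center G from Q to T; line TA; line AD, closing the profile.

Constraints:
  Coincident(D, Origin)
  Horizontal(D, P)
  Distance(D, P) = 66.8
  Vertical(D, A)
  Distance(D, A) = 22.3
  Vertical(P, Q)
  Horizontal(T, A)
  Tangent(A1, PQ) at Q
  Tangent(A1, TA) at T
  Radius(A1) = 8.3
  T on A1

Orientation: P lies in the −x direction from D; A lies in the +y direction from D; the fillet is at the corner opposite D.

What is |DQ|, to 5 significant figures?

68.251

The virtual corner opposite D is at (-66.800, 22.300). Tangency of A1 to PQ means the radius GQ is perpendicular to PQ and A1 meets TA tangentially, so GT is at right angles to TA, with radius 8.3, so the center G sits 8.3 in from both sides at G = (-58.500, 14.000). That places the tangent points at Q = (-66.800, 14.000) on PQ and T = (-58.500, 22.300) on TA. Then |DQ| = |Q − D| = 68.251.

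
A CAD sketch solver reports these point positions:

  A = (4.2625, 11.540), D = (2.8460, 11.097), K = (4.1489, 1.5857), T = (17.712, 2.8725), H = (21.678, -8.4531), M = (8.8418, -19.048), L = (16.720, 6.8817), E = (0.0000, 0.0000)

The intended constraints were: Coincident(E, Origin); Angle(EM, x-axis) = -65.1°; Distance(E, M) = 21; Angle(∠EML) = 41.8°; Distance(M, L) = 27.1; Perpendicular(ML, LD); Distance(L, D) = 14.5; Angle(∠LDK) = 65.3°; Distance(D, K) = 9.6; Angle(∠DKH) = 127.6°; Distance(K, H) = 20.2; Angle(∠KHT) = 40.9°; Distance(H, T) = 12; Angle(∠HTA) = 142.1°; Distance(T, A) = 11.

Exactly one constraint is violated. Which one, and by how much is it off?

Distance(T, A) = 11 — off by 5.00.

E = (0.00, 0.00) ✓; EM at -65.10° ✓; |EM| = 21.00 ✓; ∠EML = 41.80° ✓; |ML| = 27.10 ✓; ∠(ML, LD) = 90.00° ✓; |LD| = 14.50 ✓; ∠LDK = 65.30° ✓; |DK| = 9.600 ✓; ∠DKH = 127.6° ✓; |KH| = 20.20 ✓; ∠KHT = 40.90° ✓; |HT| = 12.00 ✓; ∠HTA = 142.1° ✓; |TA| = 16.00 ✗.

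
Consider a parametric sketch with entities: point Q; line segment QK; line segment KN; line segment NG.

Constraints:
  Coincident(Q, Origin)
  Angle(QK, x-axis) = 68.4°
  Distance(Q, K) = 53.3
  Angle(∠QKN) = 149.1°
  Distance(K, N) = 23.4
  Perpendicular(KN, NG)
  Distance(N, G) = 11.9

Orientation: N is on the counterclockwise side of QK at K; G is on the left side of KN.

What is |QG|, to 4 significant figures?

70.84

Q is at the origin; QK runs at 68.4° with length 53.3, so K = 53.3·(cos 68.4°, sin 68.4°) = (19.62, 49.56). ∠QKN = 149.1°, so KN runs at 68.4° + (180° − 149.1°) = 99.30° from the x-axis; with |KN| = 23.4, N = K + 23.4·(cos 99.30°, sin 99.30°) = (15.84, 72.65). KN is perpendicular to NG; with |NG| = 11.9 on the left of KN, G = N + 11.9·(-0.9869, -0.1616) = (4.096, 70.73). Then |QG| = |G − Q| = 70.84.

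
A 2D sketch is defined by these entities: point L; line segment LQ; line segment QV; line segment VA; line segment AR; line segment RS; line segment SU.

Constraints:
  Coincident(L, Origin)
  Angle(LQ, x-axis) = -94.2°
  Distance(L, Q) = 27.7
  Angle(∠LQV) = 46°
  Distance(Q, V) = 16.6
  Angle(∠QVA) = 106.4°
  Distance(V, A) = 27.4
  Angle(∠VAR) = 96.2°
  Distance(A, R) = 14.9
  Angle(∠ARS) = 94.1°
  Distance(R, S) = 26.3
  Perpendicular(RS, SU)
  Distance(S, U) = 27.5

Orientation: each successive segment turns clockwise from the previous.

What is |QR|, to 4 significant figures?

33.71

∠QVA = 106.4° gives VA at 58.20° from the x-axis; with |VA| = 27.4, A = (1.345, 8.036). ∠VAR = 96.2° gives AR at -25.60° from the x-axis; with |AR| = 14.9, R = (14.78, 1.598). Then |QR| = |R − Q| = 33.71.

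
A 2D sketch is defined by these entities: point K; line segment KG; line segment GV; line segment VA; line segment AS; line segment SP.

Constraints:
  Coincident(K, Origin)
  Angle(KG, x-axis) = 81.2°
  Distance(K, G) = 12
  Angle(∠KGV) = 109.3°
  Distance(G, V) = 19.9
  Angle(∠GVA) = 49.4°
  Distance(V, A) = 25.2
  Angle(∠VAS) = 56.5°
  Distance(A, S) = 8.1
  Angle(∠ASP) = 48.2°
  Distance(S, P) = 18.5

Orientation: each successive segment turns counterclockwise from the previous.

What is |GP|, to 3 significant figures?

26.4

K is at the origin; KG runs at 81.2° with length 12.0, so G = (1.84, 11.9). ∠KGV = 109.3° gives GV at 152° from the x-axis; with |GV| = 19.9, V = (-15.7, 21.2). ∠GVA = 49.4° gives VA at -77.5° from the x-axis; with |VA| = 25.2, A = (-10.3, -3.37). ∠VAS = 56.5° gives AS at 46.0° from the x-axis; with |AS| = 8.1, S = (-4.64, 2.46). ∠ASP = 48.2° gives SP at 178° from the x-axis; with |SP| = 18.5, P = (-23.1, 3.17). Then |GP| = |P − G| = 26.4.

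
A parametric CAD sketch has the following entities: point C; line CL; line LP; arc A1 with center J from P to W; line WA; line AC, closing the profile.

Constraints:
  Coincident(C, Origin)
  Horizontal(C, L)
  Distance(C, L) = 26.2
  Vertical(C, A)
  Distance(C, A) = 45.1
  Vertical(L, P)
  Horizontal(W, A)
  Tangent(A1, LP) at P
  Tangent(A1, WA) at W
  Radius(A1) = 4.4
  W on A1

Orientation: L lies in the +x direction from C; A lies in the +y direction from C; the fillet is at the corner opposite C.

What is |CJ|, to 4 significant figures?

46.17

C and A share the same x with |CA| = 45.1 and A on the +y side, so A = (0.000, 45.10). The virtual corner opposite C is at (26.20, 45.10). Since A1 is tangent to LP there, JP ⟂ LP and since A1 is tangent to WA there, JW ⟂ WA, with radius 4.4, so the center J sits 4.4 in from both sides at J = (21.80, 40.70). Then |CJ| = |J − C| = 46.17.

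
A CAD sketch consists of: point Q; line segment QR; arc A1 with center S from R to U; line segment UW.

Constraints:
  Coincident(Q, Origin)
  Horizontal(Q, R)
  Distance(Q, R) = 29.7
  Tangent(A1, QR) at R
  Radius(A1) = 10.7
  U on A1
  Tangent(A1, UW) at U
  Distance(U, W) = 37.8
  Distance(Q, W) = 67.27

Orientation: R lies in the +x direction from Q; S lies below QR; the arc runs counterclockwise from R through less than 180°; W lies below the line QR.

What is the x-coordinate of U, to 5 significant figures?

22.703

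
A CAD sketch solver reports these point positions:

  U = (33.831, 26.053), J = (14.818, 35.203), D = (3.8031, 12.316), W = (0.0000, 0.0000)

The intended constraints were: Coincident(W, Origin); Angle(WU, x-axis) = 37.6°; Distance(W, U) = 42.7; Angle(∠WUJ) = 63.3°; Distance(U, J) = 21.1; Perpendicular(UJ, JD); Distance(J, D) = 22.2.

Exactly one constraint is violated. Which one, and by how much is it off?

Distance(J, D) = 22.2 — off by 3.20.

W = (0.00, 0.00) ✓; WU at 37.60° ✓; |WU| = 42.70 ✓; ∠WUJ = 63.30° ✓; |UJ| = 21.10 ✓; ∠(UJ, JD) = 90.00° ✓; |JD| = 25.40 ✗.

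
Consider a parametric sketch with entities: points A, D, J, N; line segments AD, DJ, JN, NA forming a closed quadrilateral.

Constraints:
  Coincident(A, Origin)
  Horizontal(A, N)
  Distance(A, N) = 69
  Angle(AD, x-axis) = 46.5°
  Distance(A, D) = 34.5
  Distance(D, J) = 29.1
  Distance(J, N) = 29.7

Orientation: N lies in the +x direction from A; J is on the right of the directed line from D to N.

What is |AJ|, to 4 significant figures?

39.31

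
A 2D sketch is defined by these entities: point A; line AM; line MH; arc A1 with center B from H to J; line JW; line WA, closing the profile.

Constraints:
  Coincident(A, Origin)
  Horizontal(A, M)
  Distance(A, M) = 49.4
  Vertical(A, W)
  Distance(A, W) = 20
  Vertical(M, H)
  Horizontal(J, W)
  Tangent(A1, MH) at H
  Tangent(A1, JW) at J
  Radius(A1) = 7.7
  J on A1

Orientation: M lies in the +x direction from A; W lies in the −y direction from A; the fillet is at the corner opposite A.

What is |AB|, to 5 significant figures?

43.476

A is at the origin; A and M share the same y with |AM| = 49.4 and M on the +x side, so M = (49.400, 0.0000). A and W share the same x with |AW| = 20.0 and W on the −y side, so W = (0.0000, -20.000). The virtual corner opposite A is at (49.400, -20.000). Since A1 is tangent to MH there, BH ⟂ MH and since A1 is tangent to JW there, BJ ⟂ JW, with radius 7.7, so the center B sits 7.7 in from both sides at B = (41.700, -12.300). Then |AB| = |B − A| = 43.476.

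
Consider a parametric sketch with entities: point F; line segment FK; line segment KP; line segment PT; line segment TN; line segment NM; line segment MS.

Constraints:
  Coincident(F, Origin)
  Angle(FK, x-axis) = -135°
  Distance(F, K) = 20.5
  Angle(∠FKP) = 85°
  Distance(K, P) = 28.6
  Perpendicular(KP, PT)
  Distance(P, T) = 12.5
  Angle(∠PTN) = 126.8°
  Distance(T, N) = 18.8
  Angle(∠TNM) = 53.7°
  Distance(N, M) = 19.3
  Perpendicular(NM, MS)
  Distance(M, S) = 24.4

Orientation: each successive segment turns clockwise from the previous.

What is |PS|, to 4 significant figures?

10.11

∠TNM = 53.7° gives NM at -139.5° from the x-axis; with |NM| = 19.3, M = (-19.68, -1.379). The perpendicularity gives MS at right angles to NM, so MS runs at 130.5°; with |MS| = 24.4, S = (-35.52, 17.17). Then |PS| = |S − P| = 10.11.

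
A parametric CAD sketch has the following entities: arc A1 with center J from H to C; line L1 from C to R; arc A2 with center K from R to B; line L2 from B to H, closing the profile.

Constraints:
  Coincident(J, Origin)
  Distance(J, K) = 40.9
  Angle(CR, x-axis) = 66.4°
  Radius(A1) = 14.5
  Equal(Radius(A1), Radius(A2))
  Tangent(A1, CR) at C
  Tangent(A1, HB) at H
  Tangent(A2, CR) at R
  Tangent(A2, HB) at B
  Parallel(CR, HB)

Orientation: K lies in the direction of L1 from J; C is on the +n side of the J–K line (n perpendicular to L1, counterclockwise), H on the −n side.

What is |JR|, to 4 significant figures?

43.39

The slot axis is L1's direction at 66.4°, so u = (cos 66.4°, sin 66.4°) = (0.4003, 0.9164) and n = (−sin 66.4°, cos 66.4°) = (-0.9164, 0.4003). J is at the origin and K lies 40.9 along u from J, so K = 40.9·u = (16.37, 37.48). Tangency of A1 to both parallel lines with radius 14.5 puts C and H at J ± 14.5·n: C = (-13.29, 5.805), H = (13.29, -5.805). Equal radii place R and B the same way about K: R = K + 14.5·n = (3.087, 43.28), B = K − 14.5·n = (29.66, 31.67). Then |JR| = |R − J| = 43.39.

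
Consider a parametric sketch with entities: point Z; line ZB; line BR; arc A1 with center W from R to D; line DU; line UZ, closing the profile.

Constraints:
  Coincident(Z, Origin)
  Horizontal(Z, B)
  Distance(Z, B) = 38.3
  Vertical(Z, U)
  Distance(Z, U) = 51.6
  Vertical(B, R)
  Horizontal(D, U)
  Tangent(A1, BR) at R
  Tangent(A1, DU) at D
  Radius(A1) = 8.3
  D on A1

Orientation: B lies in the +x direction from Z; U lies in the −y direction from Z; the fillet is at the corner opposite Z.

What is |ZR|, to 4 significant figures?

57.81

The virtual corner opposite Z is at (38.30, -51.60). The tangent condition forces WR to be normal to BR and the tangent condition forces WD to be normal to DU, with radius 8.3, so the center W sits 8.3 in from both sides at W = (30.00, -43.30). That places the tangent points at R = (38.30, -43.30) on BR and D = (30.00, -51.60) on DU. Then |ZR| = |R − Z| = 57.81.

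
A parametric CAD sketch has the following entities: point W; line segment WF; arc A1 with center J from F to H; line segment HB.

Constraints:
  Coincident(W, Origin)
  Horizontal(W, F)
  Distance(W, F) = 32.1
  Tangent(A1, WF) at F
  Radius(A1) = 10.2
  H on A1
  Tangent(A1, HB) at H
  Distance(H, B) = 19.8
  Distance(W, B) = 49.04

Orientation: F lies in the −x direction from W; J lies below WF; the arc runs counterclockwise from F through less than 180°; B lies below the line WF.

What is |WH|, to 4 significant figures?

43.86

Checks: W.y = 0.00, F.y = 0.00 ✓; |JH| = 10.20 ✓; ∠(JH, HB) = 90.00° ✓; |HB| = 19.80 ✓; |WB| = 49.04 ✓.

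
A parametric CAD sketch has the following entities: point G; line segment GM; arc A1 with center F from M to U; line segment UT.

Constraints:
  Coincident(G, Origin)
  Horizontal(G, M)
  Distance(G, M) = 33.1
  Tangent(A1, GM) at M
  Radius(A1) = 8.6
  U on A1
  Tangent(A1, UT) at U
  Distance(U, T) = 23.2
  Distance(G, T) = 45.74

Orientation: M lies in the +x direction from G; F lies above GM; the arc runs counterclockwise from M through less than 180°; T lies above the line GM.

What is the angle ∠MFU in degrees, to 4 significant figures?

114.3°

Checks: ∠(FM, MG) = 90.00° ✓; |FU| = 8.600 ✓; ∠(FU, UT) = 90.00° ✓; |UT| = 23.20 ✓; |GT| = 45.74 ✓.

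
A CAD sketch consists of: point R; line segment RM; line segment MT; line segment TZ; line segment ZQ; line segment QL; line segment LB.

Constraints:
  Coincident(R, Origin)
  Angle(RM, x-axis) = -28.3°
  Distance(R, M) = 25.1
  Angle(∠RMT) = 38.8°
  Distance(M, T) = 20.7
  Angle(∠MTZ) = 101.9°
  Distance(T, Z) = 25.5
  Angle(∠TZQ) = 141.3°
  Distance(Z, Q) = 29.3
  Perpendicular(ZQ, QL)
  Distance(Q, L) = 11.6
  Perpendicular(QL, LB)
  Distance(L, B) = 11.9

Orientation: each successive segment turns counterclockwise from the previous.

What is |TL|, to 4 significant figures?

49.39

R is at the origin; RM runs at -28.3° with length 25.1, so M = (22.10, -11.90). ∠RMT = 38.8° gives MT at 112.9° from the x-axis; with |MT| = 20.7, T = (14.05, 7.169). ∠MTZ = 101.9° gives TZ at -169.0° from the x-axis; with |TZ| = 25.5, Z = (-10.99, 2.303). ∠TZQ = 141.3° gives ZQ at -130.3° from the x-axis; with |ZQ| = 29.3, Q = (-29.94, -20.04). ZQ ⟂ QL, so QL runs at -40.30°; with |QL| = 11.6, L = (-21.09, -27.55). Then |TL| = |L − T| = 49.39.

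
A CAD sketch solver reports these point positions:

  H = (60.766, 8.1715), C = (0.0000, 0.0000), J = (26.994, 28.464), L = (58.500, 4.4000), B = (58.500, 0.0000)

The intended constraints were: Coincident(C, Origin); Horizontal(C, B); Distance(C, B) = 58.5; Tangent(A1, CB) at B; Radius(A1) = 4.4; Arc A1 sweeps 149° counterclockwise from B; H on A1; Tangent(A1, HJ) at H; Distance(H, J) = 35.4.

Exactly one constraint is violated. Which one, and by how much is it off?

Distance(H, J) = 35.4 — off by 4.00.

C = (0.00, 0.00) ✓; C.y = 0.00, B.y = 0.00 ✓; |CB| = 58.50 ✓; ∠(LB, BC) = 90.00° ✓; |LB| = 4.400 ✓; bearing(L→H) − bearing(L→B) = 149.0° ✓; |LH| = 4.400 ✓; ∠(LH, HJ) = 90.00° ✓; |HJ| = 39.40 ✗.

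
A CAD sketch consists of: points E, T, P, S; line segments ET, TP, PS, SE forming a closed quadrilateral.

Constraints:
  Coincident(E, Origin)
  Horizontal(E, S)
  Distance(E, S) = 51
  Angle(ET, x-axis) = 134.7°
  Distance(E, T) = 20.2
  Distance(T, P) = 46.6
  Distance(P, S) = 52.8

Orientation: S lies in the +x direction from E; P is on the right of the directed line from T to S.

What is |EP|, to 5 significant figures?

28.274

Checks: |TP| = 46.60 ✓; |PS| = 52.80 ✓.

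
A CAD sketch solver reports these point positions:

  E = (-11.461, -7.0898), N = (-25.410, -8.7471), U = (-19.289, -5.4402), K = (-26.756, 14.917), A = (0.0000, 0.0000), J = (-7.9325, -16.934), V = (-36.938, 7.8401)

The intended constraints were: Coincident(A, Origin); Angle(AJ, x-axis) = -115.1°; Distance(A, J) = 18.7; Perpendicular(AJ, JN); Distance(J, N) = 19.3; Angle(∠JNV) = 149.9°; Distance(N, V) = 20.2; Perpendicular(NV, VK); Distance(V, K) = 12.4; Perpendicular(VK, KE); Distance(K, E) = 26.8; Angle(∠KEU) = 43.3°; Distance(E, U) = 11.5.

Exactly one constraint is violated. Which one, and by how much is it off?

Distance(E, U) = 11.5 — off by 3.50.

A = (0.00, 0.00) ✓; AJ at -115.1° ✓; |AJ| = 18.70 ✓; ∠(AJ, JN) = 90.00° ✓; |JN| = 19.30 ✓; ∠JNV = 149.9° ✓; |NV| = 20.20 ✓; ∠(NV, VK) = 90.00° ✓; |VK| = 12.40 ✓; ∠(VK, KE) = 90.00° ✓; |KE| = 26.80 ✓; ∠KEU = 43.30° ✓; |EU| = 8.000 ✗.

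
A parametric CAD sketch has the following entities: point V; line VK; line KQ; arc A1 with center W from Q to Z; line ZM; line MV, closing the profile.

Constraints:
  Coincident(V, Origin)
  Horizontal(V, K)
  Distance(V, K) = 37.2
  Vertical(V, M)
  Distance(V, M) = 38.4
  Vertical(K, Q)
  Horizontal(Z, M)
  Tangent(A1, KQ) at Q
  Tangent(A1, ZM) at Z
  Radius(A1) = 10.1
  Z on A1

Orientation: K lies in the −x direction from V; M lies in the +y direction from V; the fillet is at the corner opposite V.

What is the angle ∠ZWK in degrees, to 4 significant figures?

160.4°

The virtual corner opposite V is at (-37.20, 38.40). Tangency of A1 to KQ means the radius WQ is perpendicular to KQ and since A1 is tangent to ZM there, WZ ⟂ ZM, with radius 10.1, so the center W sits 10.1 in from both sides at W = (-27.10, 28.30). That places the tangent points at Q = (-37.20, 28.30) on KQ and Z = (-27.10, 38.40) on ZM. Then cos ∠ZWK = WZ·WK / (|WZ||WK|), giving 160.4°.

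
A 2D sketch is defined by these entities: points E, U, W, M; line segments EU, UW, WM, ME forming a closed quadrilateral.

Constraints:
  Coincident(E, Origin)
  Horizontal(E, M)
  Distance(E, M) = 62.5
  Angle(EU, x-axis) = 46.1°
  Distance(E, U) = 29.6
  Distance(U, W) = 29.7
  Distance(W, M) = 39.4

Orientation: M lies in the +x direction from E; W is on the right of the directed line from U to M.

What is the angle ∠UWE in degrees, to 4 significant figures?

64.53°

E is at the origin; EM is horizontal with |EM| = 62.5 and M in +x, so M = (62.5, 0). EU runs at 46.1° with |EU| = 29.6, so U = (20.52, 21.33). W is determined by |UW| = 29.7 and |WM| = 39.4 together: it lies at the intersection of circle(U, 29.7) and circle(M, 39.4). With |UM| = 47.08, the foot of the radical line on UM is 16.42 from U and the perpendicular offset is √(29.7² − 16.42²) = 24.75. Taking the right-of-UM solution: W = (23.96, -8.173).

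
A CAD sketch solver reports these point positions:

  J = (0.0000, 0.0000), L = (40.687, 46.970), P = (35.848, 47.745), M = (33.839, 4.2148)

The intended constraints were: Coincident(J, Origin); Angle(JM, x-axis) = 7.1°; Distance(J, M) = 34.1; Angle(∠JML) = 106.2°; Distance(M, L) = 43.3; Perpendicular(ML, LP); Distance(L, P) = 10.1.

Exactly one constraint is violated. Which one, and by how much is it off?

Distance(L, P) = 10.1 — off by 5.20.

J = (0.00, 0.00) ✓; JM at 7.100° ✓; |JM| = 34.10 ✓; ∠JML = 106.2° ✓; |ML| = 43.30 ✓; ∠(ML, LP) = 90.00° ✓; |LP| = 4.901 ✗.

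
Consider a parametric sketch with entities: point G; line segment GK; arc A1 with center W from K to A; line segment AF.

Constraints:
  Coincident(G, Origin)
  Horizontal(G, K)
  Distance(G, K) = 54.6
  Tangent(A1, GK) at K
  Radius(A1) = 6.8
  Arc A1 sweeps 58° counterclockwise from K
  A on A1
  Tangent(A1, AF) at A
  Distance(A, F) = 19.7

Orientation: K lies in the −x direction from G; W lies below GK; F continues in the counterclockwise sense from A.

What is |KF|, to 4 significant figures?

25.67

G is at the origin; GK is horizontal with |GK| = 54.6 and K on the −x side, so K = (-54.60, 0.000). The tangent condition forces WK to be normal to GK, so W = K + (0, -6.8) = (-54.60, -6.800). On A1, K sits at bearing 90° from W; a 58° counterclockwise sweep puts A at bearing 148°, so A = W + 6.8·(cos 148°, sin 148°) = (-60.37, -3.197). Tangency of A1 to AF means the radius WA is perpendicular to AF, so AF runs along (−sin 148°, cos 148°); with |AF| = 19.7, F = (-70.81, -19.90). Then |KF| = |F − K| = 25.67.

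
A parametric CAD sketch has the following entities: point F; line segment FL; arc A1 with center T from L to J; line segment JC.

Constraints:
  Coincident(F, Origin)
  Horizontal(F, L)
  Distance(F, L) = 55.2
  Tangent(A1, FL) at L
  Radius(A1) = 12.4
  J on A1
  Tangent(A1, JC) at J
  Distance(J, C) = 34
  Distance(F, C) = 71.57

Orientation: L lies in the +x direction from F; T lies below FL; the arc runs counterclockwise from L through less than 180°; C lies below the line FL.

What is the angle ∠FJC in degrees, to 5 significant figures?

126.04°

F is at the origin; FL is horizontal with |FL| = 55.2 and L on the +x side, so L = (55.200, 0.0000). The tangent condition forces TL to be normal to FL, so T = L + (0, -12.4) = (55.200, -12.400). Since TJ ⟂ JC (tangency), |TC| = √(12.4² + 34.0²) = 36.191 regardless of where J sits on A1. So C lies on both circle(F, 71.57) and circle(T, 36.191); the below-FL intersection is C = (52.632, -48.499). J is the foot of the tangent from C: J = (43.278, -15.811).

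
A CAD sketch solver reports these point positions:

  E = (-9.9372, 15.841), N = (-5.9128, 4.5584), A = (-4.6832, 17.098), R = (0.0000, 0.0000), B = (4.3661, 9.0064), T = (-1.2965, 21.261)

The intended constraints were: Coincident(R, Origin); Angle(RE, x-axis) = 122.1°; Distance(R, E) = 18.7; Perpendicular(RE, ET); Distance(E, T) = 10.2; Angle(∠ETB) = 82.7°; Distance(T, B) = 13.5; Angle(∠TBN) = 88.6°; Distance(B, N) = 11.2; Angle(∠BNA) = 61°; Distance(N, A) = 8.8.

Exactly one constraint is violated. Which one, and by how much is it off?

Distance(N, A) = 8.8 — off by 3.80.

R = (0.00, 0.00) ✓; RE at 122.1° ✓; |RE| = 18.70 ✓; ∠(RE, ET) = 90.00° ✓; |ET| = 10.20 ✓; ∠ETB = 82.70° ✓; |TB| = 13.50 ✓; ∠TBN = 88.60° ✓; |BN| = 11.20 ✓; ∠BNA = 61.00° ✓; |NA| = 12.60 ✗.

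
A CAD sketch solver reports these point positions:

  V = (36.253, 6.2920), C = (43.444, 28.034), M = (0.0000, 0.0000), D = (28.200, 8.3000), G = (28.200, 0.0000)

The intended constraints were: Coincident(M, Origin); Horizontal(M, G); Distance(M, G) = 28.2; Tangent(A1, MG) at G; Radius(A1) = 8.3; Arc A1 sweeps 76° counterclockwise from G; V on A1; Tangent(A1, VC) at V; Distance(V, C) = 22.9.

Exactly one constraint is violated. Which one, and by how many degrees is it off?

Tangent(A1, VC) at V — off by 4.30°.

M = (0.00, 0.00) ✓; M.y = 0.00, G.y = 0.00 ✓; |MG| = 28.20 ✓; ∠(DG, GM) = 90.00° ✓; |DG| = 8.300 ✓; bearing(D→V) − bearing(D→G) = 76.00° ✓; |DV| = 8.300 ✓; ∠(DV, VC) = 94.30° ✗; |VC| = 22.90 ✓.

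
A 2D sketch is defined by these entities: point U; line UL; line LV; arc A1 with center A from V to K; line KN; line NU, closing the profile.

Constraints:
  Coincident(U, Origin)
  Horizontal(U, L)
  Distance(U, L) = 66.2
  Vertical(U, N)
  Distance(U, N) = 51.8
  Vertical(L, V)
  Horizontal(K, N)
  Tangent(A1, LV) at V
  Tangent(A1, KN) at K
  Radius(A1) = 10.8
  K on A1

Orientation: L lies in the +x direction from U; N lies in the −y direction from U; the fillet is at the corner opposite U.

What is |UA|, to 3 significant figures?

68.9

U is at the origin; UL is horizontal with |UL| = 66.2 and L on the +x side, so L = (66.2, 0.00). U and N share the same x with |UN| = 51.8 and N on the −y side, so N = (0.00, -51.8). The virtual corner opposite U is at (66.2, -51.8). Since A1 is tangent to LV there, AV ⟂ LV and since A1 is tangent to KN there, AK ⟂ KN, with radius 10.8, so the center A sits 10.8 in from both sides at A = (55.4, -41.0). Then |UA| = |A − U| = 68.9.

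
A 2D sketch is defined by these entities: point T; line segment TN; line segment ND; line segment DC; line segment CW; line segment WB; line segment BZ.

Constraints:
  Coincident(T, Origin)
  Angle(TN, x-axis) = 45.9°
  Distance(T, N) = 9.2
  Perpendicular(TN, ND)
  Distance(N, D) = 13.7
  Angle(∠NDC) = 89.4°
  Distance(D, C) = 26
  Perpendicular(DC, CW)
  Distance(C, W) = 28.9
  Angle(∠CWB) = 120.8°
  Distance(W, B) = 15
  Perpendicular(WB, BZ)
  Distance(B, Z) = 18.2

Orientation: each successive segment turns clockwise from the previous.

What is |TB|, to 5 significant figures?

23.285

DC ⟂ CW, so CW runs at 135.30°; with |CW| = 28.9, W = (-22.590, -1.0799). ∠CWB = 120.8° gives WB at 76.100° from the x-axis; with |WB| = 15.0, B = (-18.986, 13.481). Then |TB| = |B − T| = 23.285.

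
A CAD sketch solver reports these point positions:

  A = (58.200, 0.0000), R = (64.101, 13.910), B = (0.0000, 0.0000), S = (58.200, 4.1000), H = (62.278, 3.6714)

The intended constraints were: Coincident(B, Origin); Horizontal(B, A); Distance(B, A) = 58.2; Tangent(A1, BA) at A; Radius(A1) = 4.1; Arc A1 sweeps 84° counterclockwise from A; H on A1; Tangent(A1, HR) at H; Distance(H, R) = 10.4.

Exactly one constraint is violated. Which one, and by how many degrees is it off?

Tangent(A1, HR) at H — off by 4.10°.

B = (0.00, 0.00) ✓; B.y = 0.00, A.y = 0.00 ✓; |BA| = 58.20 ✓; ∠(SA, AB) = 90.00° ✓; |SA| = 4.100 ✓; bearing(S→H) − bearing(S→A) = 84.00° ✓; |SH| = 4.100 ✓; ∠(SH, HR) = 94.10° ✗; |HR| = 10.40 ✓.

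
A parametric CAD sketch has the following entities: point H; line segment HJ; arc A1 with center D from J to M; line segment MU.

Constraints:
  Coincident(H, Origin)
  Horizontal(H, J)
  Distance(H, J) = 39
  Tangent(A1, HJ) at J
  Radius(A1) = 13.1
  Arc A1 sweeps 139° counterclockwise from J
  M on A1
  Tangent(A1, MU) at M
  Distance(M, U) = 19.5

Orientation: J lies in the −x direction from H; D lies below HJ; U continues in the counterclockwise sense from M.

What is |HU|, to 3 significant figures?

48.6

H is at the origin; HJ is horizontal with |HJ| = 39.0 and J on the −x side, so J = (-39.0, 0.00). A1 meets HJ tangentially, so DJ is at right angles to HJ, so D = J + (0, -13.1) = (-39.0, -13.1). On A1, J sits at bearing 90° from D; a 139° counterclockwise sweep puts M at bearing 229°, so M = D + 13.1·(cos 229°, sin 229°) = (-47.6, -23.0). The tangent condition forces DM to be normal to MU, so MU runs along (−sin 229°, cos 229°); with |MU| = 19.5, U = (-32.9, -35.8). Then |HU| = |U − H| = 48.6.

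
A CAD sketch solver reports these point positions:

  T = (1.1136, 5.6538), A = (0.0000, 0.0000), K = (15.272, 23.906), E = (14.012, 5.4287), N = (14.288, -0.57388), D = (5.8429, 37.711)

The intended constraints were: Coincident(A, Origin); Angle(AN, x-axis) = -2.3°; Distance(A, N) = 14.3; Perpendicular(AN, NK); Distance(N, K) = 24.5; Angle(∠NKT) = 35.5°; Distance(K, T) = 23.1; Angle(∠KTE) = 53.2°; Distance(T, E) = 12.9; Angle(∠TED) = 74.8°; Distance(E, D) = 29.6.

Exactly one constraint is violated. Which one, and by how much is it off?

Distance(E, D) = 29.6 — off by 3.70.

A = (0.00, 0.00) ✓; AN at -2.300° ✓; |AN| = 14.30 ✓; ∠(AN, NK) = 90.00° ✓; |NK| = 24.50 ✓; ∠NKT = 35.50° ✓; |KT| = 23.10 ✓; ∠KTE = 53.20° ✓; |TE| = 12.90 ✓; ∠TED = 74.80° ✓; |ED| = 33.30 ✗.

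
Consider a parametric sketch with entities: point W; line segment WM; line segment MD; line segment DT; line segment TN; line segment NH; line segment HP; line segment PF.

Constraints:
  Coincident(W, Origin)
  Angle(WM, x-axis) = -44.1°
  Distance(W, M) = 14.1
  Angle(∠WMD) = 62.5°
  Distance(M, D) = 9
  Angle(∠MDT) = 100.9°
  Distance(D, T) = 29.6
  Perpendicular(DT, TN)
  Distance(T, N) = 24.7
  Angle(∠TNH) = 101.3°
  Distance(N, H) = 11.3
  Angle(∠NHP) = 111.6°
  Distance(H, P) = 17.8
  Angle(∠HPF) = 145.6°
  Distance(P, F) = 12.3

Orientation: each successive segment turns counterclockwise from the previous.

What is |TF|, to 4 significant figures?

20.43

W is at the origin; WM runs at -44.1° with length 14.1, so M = (10.13, -9.812). ∠WMD = 62.5° gives MD at 73.40° from the x-axis; with |MD| = 9.0, D = (12.70, -1.187). ∠MDT = 100.9° gives DT at 152.5° from the x-axis; with |DT| = 29.6, T = (-13.56, 12.48). DT is perpendicular to TN, so TN runs at -117.5°; with |TN| = 24.7, N = (-24.96, -9.429). ∠TNH = 101.3° gives NH at -38.80° from the x-axis; with |NH| = 11.3, H = (-16.16, -16.51). ∠NHP = 111.6° gives HP at 29.60° from the x-axis; with |HP| = 17.8, P = (-0.6804, -7.717). ∠HPF = 145.6° gives PF at 64.00° from the x-axis; with |PF| = 12.3, F = (4.712, 3.338). Then |TF| = |F − T| = 20.43.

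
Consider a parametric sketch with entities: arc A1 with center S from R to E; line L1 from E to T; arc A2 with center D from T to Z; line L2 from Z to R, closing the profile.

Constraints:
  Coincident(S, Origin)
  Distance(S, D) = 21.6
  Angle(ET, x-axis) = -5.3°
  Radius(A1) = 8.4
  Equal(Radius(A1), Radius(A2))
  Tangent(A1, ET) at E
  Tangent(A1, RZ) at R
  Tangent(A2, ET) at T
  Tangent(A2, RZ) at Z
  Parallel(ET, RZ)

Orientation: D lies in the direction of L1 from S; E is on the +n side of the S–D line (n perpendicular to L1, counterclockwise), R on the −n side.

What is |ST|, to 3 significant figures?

23.2

The slot axis is L1's direction at -5.3°, so u = (cos -5.3°, sin -5.3°) = (0.996, -0.0924) and n = (−sin -5.3°, cos -5.3°) = (0.0924, 0.996). S is at the origin and D lies 21.6 along u from S, so D = 21.6·u = (21.5, -2.00). Tangency of A1 to both parallel lines with radius 8.4 puts E and R at S ± 8.4·n: E = (0.776, 8.36), R = (-0.776, -8.36). Equal radii place T and Z the same way about D: T = D + 8.4·n = (22.3, 6.37), Z = D − 8.4·n = (20.7, -10.4). Then |ST| = |T − S| = 23.2.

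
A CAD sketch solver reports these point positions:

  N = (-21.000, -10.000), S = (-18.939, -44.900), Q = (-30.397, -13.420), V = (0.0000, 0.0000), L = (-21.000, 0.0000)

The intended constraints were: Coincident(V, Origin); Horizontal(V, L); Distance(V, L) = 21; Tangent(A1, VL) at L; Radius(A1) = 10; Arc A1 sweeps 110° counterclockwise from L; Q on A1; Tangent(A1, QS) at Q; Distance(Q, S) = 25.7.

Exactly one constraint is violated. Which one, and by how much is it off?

Distance(Q, S) = 25.7 — off by 7.80.

V = (0.00, 0.00) ✓; V.y = 0.00, L.y = 0.00 ✓; |VL| = 21.00 ✓; ∠(NL, LV) = 90.00° ✓; |NL| = 10.00 ✓; bearing(N→Q) − bearing(N→L) = 110.0° ✓; |NQ| = 10.00 ✓; ∠(NQ, QS) = 90.00° ✓; |QS| = 33.50 ✗.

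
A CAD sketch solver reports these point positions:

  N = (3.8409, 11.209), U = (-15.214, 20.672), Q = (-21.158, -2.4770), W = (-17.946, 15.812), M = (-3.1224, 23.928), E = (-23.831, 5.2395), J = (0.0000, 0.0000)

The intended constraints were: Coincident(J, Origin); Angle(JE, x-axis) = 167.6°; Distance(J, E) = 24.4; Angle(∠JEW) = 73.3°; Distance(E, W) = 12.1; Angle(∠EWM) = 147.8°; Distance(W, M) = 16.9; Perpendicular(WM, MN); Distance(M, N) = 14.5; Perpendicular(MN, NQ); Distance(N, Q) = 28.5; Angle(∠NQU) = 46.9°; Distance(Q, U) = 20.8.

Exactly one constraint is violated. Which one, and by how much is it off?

Distance(Q, U) = 20.8 — off by 3.10.

J = (0.00, 0.00) ✓; JE at 167.6° ✓; |JE| = 24.40 ✓; ∠JEW = 73.30° ✓; |EW| = 12.10 ✓; ∠EWM = 147.8° ✓; |WM| = 16.90 ✓; ∠(WM, MN) = 90.00° ✓; |MN| = 14.50 ✓; ∠(MN, NQ) = 90.00° ✓; |NQ| = 28.50 ✓; ∠NQU = 46.90° ✓; |QU| = 23.90 ✗.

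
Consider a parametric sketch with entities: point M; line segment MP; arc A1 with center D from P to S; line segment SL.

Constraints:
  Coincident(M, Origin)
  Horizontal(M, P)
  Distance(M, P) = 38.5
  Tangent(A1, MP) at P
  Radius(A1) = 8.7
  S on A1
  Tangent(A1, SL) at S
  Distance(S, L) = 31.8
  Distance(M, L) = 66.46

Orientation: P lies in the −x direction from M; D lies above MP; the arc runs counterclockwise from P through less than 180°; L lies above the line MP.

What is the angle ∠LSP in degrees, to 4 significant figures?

112.3°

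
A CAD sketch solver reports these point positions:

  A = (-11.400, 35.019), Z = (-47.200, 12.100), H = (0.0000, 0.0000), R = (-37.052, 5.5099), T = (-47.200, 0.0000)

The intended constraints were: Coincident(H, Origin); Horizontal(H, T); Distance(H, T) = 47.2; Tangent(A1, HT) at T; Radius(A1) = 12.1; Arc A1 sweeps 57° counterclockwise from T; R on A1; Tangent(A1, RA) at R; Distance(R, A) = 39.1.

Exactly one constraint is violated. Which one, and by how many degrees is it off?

Tangent(A1, RA) at R — off by 8.00°.

H = (0.00, 0.00) ✓; H.y = 0.00, T.y = 0.00 ✓; |HT| = 47.20 ✓; ∠(ZT, TH) = 90.00° ✓; |ZT| = 12.10 ✓; bearing(Z→R) − bearing(Z→T) = 57.00° ✓; |ZR| = 12.10 ✓; ∠(ZR, RA) = 98.00° ✗; |RA| = 39.10 ✓.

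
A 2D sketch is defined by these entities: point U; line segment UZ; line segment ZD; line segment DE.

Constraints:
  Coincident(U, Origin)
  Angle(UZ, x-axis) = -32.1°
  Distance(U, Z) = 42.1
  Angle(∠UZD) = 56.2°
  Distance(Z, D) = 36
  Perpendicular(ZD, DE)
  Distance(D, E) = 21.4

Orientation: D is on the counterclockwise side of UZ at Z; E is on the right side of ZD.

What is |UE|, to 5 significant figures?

57.771

∠UZD = 56.2°, so ZD runs at -32.1° + (180° − 56.2°) = 91.700° from the x-axis; with |ZD| = 36.0, D = Z + 36.0·(cos 91.700°, sin 91.700°) = (34.596, 13.612). ZD is perpendicular to DE; with |DE| = 21.4 on the right of ZD, E = D + 21.4·(0.99956, 0.029666) = (55.986, 14.247). Then |UE| = |E − U| = 57.771.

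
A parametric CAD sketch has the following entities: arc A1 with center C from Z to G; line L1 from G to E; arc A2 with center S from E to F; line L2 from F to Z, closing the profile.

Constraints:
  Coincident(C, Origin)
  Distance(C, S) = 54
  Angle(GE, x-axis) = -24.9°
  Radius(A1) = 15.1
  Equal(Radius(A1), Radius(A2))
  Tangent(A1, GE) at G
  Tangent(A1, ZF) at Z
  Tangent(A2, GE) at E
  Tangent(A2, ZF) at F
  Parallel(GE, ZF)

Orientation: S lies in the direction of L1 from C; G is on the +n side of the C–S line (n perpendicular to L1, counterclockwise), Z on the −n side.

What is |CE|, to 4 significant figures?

56.07

Tangency of A1 to both parallel lines with radius 15.1 puts G and Z at C ± 15.1·n: G = (6.358, 13.70), Z = (-6.358, -13.70). Equal radii place E and F the same way about S: E = S + 15.1·n = (55.34, -9.040), F = S − 15.1·n = (42.62, -36.43). Then |CE| = |E − C| = 56.07.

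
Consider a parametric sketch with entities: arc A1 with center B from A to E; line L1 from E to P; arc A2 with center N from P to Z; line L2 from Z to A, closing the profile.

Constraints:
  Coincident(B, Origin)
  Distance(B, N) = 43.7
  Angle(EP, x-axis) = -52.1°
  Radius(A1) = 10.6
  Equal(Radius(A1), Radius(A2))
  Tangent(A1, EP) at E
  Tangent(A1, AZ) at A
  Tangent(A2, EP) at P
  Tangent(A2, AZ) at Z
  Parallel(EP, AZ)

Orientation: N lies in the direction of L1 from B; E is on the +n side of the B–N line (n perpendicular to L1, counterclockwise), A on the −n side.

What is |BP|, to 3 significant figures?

45.0

The slot axis is L1's direction at -52.1°, so u = (cos -52.1°, sin -52.1°) = (0.614, -0.789) and n = (−sin -52.1°, cos -52.1°) = (0.789, 0.614). B is at the origin and N lies 43.7 along u from B, so N = 43.7·u = (26.8, -34.5). Tangency of A1 to both parallel lines with radius 10.6 puts E and A at B ± 10.6·n: E = (8.36, 6.51), A = (-8.36, -6.51). Equal radii place P and Z the same way about N: P = N + 10.6·n = (35.2, -28.0), Z = N − 10.6·n = (18.5, -41.0). Then |BP| = |P − B| = 45.0.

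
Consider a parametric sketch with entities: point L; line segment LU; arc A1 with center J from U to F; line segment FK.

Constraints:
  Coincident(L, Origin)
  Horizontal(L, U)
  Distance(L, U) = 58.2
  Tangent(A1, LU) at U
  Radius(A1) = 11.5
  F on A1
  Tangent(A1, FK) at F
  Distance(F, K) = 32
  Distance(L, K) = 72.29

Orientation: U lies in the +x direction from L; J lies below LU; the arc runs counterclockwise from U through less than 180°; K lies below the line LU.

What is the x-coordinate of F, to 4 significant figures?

47.17

Checks: |JF| = 11.50 ✓; ∠(JF, FK) = 90.00° ✓; |FK| = 32.00 ✓; |LK| = 72.29 ✓.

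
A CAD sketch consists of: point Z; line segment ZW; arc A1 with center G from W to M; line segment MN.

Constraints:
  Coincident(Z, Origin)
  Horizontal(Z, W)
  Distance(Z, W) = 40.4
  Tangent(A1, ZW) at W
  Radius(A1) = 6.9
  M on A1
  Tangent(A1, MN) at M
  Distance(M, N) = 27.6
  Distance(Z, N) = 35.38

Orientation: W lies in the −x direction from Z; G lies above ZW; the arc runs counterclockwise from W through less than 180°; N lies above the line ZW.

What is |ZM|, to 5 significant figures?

34.489

Z is at the origin; Z and W share the same y with |ZW| = 40.4 and W on the −x side, so W = (-40.400, 0.0000). A1 meets ZW tangentially, so GW is at right angles to ZW, so G = W + (0, 6.9) = (-40.400, 6.9000). Since GM ⟂ MN (tangency), |GN| = √(6.9² + 27.6²) = 28.449 regardless of where M sits on A1. So N lies on both circle(Z, 35.38) and circle(G, 28.449); the above-ZW intersection is N = (-21.460, 28.128). M is the foot of the tangent from N: M = (-34.291, 3.6923).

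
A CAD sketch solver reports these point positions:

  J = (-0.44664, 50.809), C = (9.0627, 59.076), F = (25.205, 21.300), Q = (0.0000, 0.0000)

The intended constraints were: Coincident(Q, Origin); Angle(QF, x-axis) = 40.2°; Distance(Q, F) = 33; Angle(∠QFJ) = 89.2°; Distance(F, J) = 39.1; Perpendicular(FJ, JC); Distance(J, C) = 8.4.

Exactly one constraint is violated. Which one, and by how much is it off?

Distance(J, C) = 8.4 — off by 4.20.

Q = (0.00, 0.00) ✓; QF at 40.20° ✓; |QF| = 33.00 ✓; ∠QFJ = 89.20° ✓; |FJ| = 39.10 ✓; ∠(FJ, JC) = 90.00° ✓; |JC| = 12.60 ✗.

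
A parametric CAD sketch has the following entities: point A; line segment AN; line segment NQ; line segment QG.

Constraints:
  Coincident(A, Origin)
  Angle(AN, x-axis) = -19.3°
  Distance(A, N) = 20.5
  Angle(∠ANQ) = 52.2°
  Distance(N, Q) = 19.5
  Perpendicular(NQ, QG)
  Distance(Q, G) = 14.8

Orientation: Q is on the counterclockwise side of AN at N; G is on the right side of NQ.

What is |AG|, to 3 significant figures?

31.8

A is at the origin; AN runs at -19.3° with length 20.5, so N = 20.5·(cos -19.3°, sin -19.3°) = (19.3, -6.78). ∠ANQ = 52.2°, so NQ runs at -19.3° + (180° − 52.2°) = 108° from the x-axis; with |NQ| = 19.5, Q = N + 19.5·(cos 108°, sin 108°) = (13.2, 11.7). NQ is perpendicular to QG; with |QG| = 14.8 on the right of NQ, G = Q + 14.8·(0.948, 0.317) = (27.2, 16.4). Then |AG| = |G − A| = 31.8.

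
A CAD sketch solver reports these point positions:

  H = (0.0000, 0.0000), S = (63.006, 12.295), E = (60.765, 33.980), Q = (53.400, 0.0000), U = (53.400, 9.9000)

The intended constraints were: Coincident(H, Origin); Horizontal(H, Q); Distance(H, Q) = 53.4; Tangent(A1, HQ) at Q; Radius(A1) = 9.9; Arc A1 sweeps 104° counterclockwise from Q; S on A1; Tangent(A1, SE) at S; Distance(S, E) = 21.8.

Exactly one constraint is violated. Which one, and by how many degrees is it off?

Tangent(A1, SE) at S — off by 8.10°.

H = (0.00, 0.00) ✓; H.y = 0.00, Q.y = 0.00 ✓; |HQ| = 53.40 ✓; ∠(UQ, QH) = 90.00° ✓; |UQ| = 9.900 ✓; bearing(U→S) − bearing(U→Q) = 104.0° ✓; |US| = 9.900 ✓; ∠(US, SE) = 98.10° ✗; |SE| = 21.80 ✓.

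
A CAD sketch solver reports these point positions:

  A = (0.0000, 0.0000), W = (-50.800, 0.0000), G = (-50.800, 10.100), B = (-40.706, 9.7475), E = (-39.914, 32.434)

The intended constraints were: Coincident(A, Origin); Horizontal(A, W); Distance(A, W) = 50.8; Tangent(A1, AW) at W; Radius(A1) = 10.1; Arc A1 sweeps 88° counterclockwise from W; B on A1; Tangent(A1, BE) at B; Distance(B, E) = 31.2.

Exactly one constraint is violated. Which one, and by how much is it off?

Distance(B, E) = 31.2 — off by 8.50.

A = (0.00, 0.00) ✓; A.y = 0.00, W.y = 0.00 ✓; |AW| = 50.80 ✓; ∠(GW, WA) = 90.00° ✓; |GW| = 10.10 ✓; bearing(G→B) − bearing(G→W) = 88.00° ✓; |GB| = 10.10 ✓; ∠(GB, BE) = 90.00° ✓; |BE| = 22.70 ✗.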